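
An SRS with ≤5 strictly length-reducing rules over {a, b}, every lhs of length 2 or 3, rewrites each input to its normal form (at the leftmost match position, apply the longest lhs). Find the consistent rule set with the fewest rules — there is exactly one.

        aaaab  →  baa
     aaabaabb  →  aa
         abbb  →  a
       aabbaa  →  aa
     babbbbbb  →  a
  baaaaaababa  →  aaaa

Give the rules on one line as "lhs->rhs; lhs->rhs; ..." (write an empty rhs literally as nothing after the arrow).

  | aaaab => aaba => baa
  | aaabaabb => abaaabb => aaaabb => aabab => baab => bba => aa
  | abbb => abb => ab => a
  | aabbaa => babaa => aa

aab->ba; ab->a; bab->; bb->a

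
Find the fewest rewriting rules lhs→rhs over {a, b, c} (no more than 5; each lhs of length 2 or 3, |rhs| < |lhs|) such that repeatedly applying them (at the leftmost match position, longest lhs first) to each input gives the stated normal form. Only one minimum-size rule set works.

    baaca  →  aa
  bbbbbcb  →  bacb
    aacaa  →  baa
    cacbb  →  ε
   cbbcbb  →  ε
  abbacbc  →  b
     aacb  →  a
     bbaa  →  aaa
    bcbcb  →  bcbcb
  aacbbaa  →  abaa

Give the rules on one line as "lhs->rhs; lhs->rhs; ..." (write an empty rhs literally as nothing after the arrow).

aab->ba; aac->b; bb->a; ca->

  | baaca => bba => aa
  | bbbbbcb => abbbcb => aabcb => bacb
  | aacaa => baa
  | cacbb => cbb => ca => ε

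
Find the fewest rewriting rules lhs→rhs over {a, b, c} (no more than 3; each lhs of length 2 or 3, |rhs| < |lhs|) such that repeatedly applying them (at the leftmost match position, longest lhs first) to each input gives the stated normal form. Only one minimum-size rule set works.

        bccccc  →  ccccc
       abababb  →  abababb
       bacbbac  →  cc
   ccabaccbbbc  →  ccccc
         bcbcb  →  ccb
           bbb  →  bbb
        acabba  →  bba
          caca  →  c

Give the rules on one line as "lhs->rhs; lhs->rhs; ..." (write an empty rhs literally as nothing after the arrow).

ac->c; aca->; bc->c

  | bccccc => ccccc
  | abababb
  | bacbbac => bcbbac => cbbac => cbbc => cbc => cc
  | ccabaccbbbc => ccabccbbbc => ccaccbbbc => ccccbbbc => ccccbbc => ccccbc => ccccc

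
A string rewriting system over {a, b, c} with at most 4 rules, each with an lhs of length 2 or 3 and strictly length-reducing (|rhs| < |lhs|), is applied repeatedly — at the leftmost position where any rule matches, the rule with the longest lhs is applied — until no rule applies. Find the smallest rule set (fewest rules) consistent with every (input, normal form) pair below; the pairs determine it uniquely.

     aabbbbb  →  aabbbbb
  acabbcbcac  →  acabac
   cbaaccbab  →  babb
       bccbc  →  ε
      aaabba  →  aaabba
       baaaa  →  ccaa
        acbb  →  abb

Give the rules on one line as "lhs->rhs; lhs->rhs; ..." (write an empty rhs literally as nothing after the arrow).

  | aabbbbb
  | acabbcbcac => acabbcac => acabac
  | cbaaccbab => baccbab => bacbb => babb
  | bccbc => cbc => bc => ε

baa->cc; bc->; cb->b; cba->b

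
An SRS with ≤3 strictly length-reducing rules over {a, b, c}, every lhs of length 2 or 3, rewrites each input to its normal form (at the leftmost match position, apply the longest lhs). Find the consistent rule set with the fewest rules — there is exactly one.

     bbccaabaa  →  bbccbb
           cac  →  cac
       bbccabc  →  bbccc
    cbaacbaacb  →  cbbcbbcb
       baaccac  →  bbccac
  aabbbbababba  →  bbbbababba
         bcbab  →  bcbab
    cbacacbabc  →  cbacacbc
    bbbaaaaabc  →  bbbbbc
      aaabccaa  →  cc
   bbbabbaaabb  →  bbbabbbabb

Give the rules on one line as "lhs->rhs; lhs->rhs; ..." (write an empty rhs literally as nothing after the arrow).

aa->; abc->c; baa->bb

  | bbccaabaa => bbccbaa => bbccbb
  | cac
  | bbccabc => bbccc
  | cbaacbaacb => cbbcbaacb => cbbcbbcb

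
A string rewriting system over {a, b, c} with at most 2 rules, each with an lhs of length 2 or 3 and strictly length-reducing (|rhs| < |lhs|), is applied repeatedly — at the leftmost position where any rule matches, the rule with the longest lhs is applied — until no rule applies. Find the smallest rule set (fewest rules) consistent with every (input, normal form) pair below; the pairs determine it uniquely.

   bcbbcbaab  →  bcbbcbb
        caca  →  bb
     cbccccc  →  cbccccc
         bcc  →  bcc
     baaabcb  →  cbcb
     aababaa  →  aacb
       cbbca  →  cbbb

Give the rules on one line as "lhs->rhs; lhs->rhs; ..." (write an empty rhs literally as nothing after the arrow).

  | bcbbcbaab => bcbbccab => bcbbcbb
  | caca => bca => bb
  | cbccccc
  | bcc

ba->c; ca->b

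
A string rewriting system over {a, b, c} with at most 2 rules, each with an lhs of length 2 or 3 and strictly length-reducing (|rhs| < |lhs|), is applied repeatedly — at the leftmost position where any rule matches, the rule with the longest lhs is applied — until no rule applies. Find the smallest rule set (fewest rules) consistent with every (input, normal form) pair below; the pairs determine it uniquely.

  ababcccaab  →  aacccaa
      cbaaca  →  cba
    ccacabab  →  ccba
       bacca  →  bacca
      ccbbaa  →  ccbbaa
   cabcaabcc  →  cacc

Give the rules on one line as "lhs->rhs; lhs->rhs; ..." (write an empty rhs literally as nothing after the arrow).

ab->a; aca->

  | ababcccaab => aabcccaab => aacccaab => aacccaa
  | cbaaca => cba
  | ccacabab => ccbab => ccba
  | bacca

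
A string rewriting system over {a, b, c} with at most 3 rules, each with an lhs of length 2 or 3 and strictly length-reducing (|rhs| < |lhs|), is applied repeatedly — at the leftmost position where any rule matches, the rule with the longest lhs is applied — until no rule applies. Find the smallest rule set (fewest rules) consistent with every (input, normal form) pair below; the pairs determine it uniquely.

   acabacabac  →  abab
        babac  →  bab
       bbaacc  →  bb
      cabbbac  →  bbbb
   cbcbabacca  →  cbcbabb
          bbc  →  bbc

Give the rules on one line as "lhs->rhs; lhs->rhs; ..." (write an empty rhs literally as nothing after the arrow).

ac->; ca->b

  | acabacabac => abacabac => ababac => abab
  | babac => bab
  | bbaacc => bbac => bb
  | cabbbac => bbbbac => bbbb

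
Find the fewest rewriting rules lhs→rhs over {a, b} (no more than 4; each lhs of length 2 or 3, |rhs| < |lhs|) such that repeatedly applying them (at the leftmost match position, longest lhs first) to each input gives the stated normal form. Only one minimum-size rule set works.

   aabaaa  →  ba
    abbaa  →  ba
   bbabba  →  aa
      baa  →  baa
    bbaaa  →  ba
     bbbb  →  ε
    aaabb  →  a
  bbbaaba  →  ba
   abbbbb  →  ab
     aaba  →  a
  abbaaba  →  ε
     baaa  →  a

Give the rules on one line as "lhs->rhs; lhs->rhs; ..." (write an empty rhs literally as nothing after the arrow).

aaa->ba; aba->; bab->ab; bb->

  | aabaaa => aaa => ba
  | abbaa => aaa => ba
  | bbabba => abba => aa
  | baa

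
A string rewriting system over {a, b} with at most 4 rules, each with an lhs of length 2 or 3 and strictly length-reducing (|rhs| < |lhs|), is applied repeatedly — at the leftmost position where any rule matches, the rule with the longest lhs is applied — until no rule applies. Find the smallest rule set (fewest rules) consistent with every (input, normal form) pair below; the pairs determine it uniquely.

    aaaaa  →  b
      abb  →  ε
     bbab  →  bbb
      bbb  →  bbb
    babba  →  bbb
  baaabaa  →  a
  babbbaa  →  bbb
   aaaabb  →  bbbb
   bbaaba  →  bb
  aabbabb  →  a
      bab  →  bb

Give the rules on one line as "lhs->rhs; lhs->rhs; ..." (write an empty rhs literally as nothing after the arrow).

  | aaaaa => bbaa => b
  | abb => ε
  | bbab => bbb
  | bbb

aaa->bb; abb->; ba->b; baa->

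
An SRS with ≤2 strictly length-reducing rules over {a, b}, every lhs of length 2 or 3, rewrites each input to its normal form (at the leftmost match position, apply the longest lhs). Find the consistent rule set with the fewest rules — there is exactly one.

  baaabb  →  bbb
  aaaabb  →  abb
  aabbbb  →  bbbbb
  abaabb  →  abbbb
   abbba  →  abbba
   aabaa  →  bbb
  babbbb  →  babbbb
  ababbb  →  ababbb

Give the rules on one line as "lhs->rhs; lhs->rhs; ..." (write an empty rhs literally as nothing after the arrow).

  | baaabb => bbb
  | aaaabb => abb
  | aabbbb => bbbbb
  | abaabb => abbbb

aa->b; aaa->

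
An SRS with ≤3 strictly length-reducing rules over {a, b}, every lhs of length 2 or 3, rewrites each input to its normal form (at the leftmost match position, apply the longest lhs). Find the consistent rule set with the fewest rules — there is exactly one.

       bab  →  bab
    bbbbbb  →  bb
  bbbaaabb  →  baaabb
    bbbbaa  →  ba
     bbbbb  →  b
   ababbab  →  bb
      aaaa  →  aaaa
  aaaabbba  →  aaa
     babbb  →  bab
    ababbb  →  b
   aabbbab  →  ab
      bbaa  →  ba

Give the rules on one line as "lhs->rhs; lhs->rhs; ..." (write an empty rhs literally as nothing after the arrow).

aba->; bba->b; bbb->b

  | bab
  | bbbbbb => bbbb => bb
  | bbbaaabb => baaabb
  | bbbbaa => bbaa => ba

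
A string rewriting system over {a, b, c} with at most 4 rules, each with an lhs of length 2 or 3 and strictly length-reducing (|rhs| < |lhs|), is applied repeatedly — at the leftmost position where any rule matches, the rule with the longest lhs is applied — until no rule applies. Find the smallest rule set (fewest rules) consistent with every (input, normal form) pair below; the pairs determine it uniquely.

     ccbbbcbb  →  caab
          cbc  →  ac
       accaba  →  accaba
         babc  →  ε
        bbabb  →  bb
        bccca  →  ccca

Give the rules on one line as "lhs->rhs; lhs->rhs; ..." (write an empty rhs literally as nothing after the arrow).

bac->; bba->; bc->c; cb->a

  | ccbbbcbb => cabbcbb => cabcbb => cacbb => caab
  | cbc => ac
  | accaba
  | babc => bac => ε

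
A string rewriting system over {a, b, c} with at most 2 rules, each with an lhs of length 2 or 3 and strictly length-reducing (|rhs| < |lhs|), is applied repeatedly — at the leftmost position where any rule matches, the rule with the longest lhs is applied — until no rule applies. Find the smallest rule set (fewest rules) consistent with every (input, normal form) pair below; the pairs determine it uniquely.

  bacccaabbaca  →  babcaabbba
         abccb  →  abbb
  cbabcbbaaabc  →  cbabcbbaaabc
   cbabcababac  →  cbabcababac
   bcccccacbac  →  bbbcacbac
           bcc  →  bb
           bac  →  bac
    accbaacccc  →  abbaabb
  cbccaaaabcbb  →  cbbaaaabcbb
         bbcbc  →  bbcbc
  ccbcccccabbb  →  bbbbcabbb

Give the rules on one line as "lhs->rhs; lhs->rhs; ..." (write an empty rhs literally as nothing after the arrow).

  | bacccaabbaca => babcaabbaca => babcaabbba
  | abccb => abbb
  | cbabcbbaaabc
  | cbabcababac

aca->ba; cc->b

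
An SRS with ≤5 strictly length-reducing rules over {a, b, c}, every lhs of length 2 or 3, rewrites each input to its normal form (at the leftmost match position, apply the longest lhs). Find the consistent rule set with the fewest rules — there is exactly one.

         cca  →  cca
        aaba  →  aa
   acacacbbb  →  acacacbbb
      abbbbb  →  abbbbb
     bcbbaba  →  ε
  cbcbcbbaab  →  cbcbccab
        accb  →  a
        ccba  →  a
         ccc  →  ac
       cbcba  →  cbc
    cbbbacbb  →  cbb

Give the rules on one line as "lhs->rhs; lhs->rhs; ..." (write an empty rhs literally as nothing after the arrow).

ba->; bba->c; ccb->; ccc->ac

  | cca
  | aaba => aa
  | acacacbbb
  | abbbbb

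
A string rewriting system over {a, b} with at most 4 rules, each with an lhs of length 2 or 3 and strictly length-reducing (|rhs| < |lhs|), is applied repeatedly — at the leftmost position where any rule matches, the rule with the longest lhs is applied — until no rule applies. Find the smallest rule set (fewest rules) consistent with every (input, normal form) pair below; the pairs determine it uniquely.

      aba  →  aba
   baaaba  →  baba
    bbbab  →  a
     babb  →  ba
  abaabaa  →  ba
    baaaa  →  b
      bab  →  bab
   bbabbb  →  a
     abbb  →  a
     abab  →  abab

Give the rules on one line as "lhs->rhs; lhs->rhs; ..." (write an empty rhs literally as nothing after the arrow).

aa->; bb->; bba->ab; bbb->bb

  | aba
  | baaaba => baba
  | bbbab => bbab => abb => a
  | babb => ba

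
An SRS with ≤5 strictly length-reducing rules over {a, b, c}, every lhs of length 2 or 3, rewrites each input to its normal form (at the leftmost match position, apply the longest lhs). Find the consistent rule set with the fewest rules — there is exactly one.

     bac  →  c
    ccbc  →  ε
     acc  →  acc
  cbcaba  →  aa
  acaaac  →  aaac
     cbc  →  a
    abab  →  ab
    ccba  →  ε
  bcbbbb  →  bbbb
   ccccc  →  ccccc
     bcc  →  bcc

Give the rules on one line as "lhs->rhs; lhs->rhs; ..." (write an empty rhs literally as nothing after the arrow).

  | bac => c
  | ccbc => ca => ε
  | acc
  | cbcaba => aaba => aa

ba->; ca->; cb->; cbc->a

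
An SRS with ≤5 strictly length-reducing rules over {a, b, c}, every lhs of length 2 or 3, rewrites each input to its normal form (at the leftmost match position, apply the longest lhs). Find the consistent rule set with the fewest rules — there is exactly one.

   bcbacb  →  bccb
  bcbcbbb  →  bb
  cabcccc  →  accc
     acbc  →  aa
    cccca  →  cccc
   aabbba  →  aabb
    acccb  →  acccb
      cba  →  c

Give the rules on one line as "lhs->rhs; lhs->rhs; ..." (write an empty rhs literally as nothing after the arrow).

ba->; bab->; ca->c; cbc->a

  | bcbacb => bccb
  | bcbcbbb => babbb => bb
  | cabcccc => cbcccc => accc
  | acbc => aa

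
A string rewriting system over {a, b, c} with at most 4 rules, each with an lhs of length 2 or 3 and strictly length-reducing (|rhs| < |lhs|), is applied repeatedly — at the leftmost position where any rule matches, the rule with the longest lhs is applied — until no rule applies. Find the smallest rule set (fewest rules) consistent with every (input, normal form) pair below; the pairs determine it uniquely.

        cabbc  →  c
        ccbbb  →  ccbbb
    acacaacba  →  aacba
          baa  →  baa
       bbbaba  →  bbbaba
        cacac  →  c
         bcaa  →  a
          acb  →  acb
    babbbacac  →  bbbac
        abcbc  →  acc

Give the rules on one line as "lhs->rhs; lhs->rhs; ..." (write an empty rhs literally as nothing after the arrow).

abb->b; bc->c; ca->

  | cabbc => bbc => bc => c
  | ccbbb
  | acacaacba => acaacba => aacba
  | baa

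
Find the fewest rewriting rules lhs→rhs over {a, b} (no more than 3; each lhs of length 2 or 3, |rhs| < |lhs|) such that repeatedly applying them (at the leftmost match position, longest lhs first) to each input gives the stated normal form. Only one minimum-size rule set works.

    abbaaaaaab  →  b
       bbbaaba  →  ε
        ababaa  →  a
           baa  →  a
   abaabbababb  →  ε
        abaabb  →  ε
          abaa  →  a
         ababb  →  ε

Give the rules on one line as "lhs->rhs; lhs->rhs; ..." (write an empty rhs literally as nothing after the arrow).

ab->b; ba->; bb->

  | abbaaaaaab => bbaaaaaab => aaaaaab => aaaaab => aaaab => aaab => aab => ab => b
  | bbbaaba => baaba => aba => ba => ε
  | ababaa => babaa => baa => a
  | baa => a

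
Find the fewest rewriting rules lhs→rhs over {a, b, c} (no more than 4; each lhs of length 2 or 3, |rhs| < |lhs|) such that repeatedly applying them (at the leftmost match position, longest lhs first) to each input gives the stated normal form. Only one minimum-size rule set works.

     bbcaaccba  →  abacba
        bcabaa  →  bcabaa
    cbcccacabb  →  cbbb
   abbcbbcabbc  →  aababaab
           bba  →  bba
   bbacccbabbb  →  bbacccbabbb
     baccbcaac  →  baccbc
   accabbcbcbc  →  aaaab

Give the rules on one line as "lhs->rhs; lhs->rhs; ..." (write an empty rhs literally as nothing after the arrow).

aac->a; bbc->ab; caa->; cca->

  | bbcaaccba => abaaccba => abacba
  | bcabaa
  | cbcccacabb => cbccabb => cbbb
  | abbcbbcabbc => aabbbcabbc => aabababbc => aababaab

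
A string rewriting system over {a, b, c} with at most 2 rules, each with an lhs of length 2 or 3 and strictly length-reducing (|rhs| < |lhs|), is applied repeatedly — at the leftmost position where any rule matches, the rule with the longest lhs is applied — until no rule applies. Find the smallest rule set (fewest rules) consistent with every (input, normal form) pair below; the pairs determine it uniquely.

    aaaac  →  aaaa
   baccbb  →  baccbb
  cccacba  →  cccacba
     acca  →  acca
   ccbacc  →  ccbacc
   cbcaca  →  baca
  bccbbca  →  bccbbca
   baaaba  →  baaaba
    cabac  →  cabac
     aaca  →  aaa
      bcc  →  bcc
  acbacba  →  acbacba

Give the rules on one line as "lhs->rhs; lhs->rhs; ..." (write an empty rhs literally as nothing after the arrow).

aac->aa; cbc->b

  | aaaac => aaaa
  | baccbb
  | cccacba
  | acca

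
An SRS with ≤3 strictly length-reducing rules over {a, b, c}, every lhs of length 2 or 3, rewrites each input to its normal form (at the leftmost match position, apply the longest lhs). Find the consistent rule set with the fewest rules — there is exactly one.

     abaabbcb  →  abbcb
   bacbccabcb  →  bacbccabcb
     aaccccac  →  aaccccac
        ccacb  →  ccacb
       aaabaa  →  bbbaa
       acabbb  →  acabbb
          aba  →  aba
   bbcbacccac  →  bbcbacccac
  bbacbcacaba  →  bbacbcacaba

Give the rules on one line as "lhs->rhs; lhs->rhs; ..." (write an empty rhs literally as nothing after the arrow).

aaa->bb; aab->

  | abaabbcb => abbcb
  | bacbccabcb
  | aaccccac
  | ccacb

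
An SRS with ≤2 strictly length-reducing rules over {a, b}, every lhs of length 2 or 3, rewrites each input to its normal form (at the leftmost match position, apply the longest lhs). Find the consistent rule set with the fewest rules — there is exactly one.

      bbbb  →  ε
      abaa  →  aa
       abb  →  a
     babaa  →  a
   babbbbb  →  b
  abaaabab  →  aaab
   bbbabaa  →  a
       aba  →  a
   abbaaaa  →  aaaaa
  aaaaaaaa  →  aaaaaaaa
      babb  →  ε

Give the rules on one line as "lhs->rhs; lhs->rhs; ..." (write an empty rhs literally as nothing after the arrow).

ba->; bb->

  | bbbb => bb => ε
  | abaa => aa
  | abb => a
  | babaa => baa => a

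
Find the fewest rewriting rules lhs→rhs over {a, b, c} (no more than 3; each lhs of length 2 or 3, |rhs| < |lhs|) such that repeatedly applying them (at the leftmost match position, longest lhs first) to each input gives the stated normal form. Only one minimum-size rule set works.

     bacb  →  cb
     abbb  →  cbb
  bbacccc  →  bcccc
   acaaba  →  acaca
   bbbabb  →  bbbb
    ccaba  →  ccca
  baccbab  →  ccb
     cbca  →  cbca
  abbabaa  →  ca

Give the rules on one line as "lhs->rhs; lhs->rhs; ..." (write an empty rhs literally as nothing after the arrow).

ab->c; ba->

  | bacb => cb
  | abbb => cbb
  | bbacccc => bcccc
  | acaaba => acaca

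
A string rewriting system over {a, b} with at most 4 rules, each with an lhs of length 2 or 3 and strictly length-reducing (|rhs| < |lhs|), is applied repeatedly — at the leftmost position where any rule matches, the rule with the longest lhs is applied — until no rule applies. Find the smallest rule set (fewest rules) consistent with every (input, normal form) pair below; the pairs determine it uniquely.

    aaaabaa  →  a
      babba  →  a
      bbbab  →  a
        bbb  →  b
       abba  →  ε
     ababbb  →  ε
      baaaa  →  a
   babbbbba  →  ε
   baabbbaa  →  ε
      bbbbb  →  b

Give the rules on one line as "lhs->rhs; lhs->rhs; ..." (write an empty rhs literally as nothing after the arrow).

  | aaaabaa => aabaa => baa => a
  | babba => aba => a
  | bbbab => bab => a
  | bbb => b

aa->; ba->; bab->a; bb->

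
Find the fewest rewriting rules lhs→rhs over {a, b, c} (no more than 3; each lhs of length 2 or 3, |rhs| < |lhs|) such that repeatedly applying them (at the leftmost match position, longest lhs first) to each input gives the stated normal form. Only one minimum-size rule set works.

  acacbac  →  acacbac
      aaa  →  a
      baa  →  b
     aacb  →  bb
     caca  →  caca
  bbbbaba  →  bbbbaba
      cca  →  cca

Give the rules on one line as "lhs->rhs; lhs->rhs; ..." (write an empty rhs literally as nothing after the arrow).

aa->; aac->b

  | acacbac
  | aaa => a
  | baa => b
  | aacb => bb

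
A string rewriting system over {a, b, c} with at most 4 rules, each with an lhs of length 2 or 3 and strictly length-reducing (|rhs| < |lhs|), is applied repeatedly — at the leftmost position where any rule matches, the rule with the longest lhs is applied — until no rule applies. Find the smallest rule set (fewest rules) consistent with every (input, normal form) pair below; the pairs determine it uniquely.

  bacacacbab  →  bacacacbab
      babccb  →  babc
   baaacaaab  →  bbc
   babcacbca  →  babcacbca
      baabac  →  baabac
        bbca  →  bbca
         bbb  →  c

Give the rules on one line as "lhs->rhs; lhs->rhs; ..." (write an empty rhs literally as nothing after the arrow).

aaa->bc; bbb->c; ccb->c

  | bacacacbab
  | babccb => babc
  | baaacaaab => bbccaaab => bbccbcb => bbccb => bbc
  | babcacbca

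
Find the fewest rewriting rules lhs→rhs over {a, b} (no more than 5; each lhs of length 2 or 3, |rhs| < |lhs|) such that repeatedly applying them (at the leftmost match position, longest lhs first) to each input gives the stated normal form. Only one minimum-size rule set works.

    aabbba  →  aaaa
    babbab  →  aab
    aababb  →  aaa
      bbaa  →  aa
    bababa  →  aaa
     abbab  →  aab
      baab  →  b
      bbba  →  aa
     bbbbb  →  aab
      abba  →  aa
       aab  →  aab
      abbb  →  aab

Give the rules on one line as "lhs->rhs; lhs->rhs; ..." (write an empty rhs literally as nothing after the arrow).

ba->a; baa->; bb->; bbb->ab

  | aabbba => aaaba => aaaa
  | babbab => abbab => aab
  | aababb => aaabb => aaa
  | bbaa => aa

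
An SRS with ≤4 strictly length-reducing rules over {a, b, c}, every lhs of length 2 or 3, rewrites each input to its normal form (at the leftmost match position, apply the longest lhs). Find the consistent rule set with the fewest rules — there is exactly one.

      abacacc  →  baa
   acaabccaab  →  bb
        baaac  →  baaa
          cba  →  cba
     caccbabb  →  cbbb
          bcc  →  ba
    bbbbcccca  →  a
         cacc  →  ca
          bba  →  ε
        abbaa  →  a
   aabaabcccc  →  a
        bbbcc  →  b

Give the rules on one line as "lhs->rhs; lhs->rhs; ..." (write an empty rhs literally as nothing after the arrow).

  | abacacc => bacacc => baacc => baac => baa
  | acaabccaab => aaabccaab => aabccaab => abccaab => bccaab => baaab => baab => bab => bb
  | baaac => baaa
  | cba

ab->b; ac->a; bba->; cc->a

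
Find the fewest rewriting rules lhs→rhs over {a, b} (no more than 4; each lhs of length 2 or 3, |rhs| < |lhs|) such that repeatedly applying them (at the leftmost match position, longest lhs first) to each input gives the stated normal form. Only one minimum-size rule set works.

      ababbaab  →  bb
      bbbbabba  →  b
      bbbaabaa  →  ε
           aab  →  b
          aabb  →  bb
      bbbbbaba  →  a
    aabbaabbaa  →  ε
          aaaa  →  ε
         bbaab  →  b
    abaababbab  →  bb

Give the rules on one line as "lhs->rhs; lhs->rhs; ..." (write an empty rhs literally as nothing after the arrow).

aa->; ab->; ba->b; bba->a

  | ababbaab => abbaab => baab => bab => bb
  | bbbbabba => bbabba => abba => ba => b
  | bbbaabaa => baabaa => babaa => bbaa => aa => ε
  | aab => b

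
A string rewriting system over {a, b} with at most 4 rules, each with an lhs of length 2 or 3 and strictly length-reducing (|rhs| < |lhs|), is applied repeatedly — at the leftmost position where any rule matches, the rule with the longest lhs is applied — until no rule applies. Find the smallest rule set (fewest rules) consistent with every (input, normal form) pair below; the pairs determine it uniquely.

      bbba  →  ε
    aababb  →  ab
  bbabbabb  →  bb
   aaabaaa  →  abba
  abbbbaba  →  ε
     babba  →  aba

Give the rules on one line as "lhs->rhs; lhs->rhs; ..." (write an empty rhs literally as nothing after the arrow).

aa->; baa->bb; bab->a; bbb->a

  | bbba => aa => ε
  | aababb => babb => ab
  | bbabbabb => bababb => aabb => bb
  | aaabaaa => abaaa => abba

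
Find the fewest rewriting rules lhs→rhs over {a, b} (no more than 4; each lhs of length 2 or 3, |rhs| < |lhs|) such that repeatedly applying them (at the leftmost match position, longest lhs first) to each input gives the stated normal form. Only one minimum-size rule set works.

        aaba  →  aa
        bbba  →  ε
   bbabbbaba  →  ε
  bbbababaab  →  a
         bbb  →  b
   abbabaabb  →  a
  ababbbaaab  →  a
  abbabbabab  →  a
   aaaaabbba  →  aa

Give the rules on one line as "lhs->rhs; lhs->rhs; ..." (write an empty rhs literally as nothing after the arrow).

aab->ab; ab->a; ba->; bb->b

  | aaba => aba => aa
  | bbba => bba => ba => ε
  | bbabbbaba => babbbaba => bbbaba => bbaba => baba => ba => ε
  | bbbababaab => bbababaab => bababaab => babaab => baab => ab => a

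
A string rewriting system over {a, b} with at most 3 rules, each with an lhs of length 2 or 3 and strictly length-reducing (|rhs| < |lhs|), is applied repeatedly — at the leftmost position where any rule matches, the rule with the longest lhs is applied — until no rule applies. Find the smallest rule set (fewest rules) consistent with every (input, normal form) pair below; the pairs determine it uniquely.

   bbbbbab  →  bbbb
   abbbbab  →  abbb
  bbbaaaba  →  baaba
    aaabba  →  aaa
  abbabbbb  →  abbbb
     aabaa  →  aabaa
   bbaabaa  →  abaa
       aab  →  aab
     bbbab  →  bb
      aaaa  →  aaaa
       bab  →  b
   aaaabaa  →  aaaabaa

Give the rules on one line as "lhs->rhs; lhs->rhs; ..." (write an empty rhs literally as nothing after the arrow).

bab->b; bba->

  | bbbbbab => bbbb
  | abbbbab => abbb
  | bbbaaaba => baaba
  | aaabba => aaa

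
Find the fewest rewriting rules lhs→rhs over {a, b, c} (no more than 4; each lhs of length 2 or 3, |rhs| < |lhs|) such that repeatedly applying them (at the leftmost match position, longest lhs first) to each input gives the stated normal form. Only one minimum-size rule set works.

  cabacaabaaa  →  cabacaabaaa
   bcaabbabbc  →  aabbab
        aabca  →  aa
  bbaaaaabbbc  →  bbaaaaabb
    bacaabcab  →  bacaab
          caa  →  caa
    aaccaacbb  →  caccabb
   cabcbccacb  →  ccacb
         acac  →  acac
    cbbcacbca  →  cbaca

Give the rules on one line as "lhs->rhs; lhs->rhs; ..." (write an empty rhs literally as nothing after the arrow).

aac->ca; abc->; bc->

  | cabacaabaaa
  | bcaabbabbc => aabbabbc => aabbab
  | aabca => aa
  | bbaaaaabbbc => bbaaaaabb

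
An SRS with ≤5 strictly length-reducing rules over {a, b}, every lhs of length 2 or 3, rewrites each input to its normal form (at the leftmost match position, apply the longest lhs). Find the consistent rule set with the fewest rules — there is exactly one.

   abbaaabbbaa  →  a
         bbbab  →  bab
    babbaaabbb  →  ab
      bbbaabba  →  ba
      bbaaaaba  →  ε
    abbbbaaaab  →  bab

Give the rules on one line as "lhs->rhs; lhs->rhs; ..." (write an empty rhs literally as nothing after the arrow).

aa->a; aaa->b; aba->b; bb->

  | abbaaabbbaa => aaaabbbaa => babbbaa => babaa => bba => a
  | bbbab => bab
  | babbaaabbb => baaaabbb => bbabbb => abbb => ab
  | bbbaabba => baabba => babba => baa => ba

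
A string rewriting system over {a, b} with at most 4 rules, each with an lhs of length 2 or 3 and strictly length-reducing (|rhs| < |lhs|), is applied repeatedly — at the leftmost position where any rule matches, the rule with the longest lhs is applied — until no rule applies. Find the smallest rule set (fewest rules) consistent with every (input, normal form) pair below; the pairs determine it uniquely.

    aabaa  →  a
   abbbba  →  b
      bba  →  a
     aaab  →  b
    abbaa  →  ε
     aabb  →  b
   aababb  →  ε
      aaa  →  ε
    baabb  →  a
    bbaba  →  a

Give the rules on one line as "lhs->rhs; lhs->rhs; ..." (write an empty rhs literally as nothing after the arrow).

  | aabaa => aaaa => baa => a
  | abbbba => abba => aa => b
  | bba => a
  | aaab => bab => b

aa->b; aab->aa; ba->; bb->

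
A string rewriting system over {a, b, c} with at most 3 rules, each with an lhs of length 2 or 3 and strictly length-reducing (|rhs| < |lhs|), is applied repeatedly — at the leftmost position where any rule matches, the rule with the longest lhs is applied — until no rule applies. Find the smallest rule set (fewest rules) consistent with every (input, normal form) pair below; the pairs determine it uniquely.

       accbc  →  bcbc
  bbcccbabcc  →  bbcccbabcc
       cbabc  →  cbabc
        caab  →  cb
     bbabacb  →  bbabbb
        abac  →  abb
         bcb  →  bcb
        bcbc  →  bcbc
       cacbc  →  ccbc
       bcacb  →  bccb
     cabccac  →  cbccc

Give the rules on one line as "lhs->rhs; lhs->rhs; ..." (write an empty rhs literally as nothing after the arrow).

  | accbc => bcbc
  | bbcccbabcc
  | cbabc
  | caab => cab => cb

ac->b; ca->c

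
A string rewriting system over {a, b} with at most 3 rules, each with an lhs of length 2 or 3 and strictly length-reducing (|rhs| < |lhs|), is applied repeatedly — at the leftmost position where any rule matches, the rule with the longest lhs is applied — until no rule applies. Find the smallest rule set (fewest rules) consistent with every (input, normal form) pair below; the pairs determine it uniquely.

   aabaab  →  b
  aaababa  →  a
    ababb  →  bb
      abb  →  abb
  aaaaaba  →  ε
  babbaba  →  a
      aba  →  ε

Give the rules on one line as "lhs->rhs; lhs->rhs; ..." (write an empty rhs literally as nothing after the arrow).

  | aabaab => baab => aab => b
  | aaababa => ababa => aaba => ba => a
  | ababb => aabb => bb
  | abb

aa->; ba->a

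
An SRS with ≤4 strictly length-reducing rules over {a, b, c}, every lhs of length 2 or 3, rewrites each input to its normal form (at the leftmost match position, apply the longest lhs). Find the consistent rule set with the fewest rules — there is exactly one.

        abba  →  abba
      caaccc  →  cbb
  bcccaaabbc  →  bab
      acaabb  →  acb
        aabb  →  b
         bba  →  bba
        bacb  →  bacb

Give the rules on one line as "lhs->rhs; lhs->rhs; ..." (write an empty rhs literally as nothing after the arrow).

  | abba
  | caaccc => cbbcc => cbbc => cbb
  | bcccaaabbc => bccaaabbc => bcaaabbc => baaabbc => babc => bab
  | acaabb => acb

aab->; aac->bb; bc->b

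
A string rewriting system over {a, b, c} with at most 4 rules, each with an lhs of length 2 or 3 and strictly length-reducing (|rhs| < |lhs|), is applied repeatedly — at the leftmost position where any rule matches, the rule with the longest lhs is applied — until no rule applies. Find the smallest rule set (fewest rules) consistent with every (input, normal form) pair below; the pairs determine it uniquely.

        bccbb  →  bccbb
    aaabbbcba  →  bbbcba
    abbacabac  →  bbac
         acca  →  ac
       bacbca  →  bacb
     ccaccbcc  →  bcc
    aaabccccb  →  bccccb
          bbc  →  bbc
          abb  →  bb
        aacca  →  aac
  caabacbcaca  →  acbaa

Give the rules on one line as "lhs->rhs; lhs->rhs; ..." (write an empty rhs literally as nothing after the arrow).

  | bccbb
  | aaabbbcba => aabbbcba => abbbcba => bbbcba
  | abbacabac => bbacabac => bbabac => bbac
  | acca => ac

ab->b; aba->a; ca->; cac->a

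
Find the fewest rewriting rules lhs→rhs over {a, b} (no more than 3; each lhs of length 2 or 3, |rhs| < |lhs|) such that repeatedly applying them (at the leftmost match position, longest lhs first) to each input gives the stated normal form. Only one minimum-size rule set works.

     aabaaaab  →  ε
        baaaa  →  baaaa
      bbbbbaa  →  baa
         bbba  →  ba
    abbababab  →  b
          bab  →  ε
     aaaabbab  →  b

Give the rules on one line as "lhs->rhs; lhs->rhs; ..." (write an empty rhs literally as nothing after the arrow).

  | aabaaaab => abaaaab => baaaab => baaab => baab => bab => bb => ε
  | baaaa
  | bbbbbaa => bbbaa => baa
  | bbba => ba

ab->b; bb->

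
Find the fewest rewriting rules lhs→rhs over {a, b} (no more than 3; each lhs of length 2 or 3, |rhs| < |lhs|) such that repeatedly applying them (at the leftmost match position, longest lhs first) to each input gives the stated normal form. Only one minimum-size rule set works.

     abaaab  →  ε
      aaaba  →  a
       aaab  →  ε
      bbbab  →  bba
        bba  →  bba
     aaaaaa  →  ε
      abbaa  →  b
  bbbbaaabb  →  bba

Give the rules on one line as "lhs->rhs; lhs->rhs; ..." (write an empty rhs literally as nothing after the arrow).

  | abaaab => aaab => ab => ε
  | aaaba => aba => a
  | aaab => ab => ε
  | bbbab => bba

aa->; ab->; bab->a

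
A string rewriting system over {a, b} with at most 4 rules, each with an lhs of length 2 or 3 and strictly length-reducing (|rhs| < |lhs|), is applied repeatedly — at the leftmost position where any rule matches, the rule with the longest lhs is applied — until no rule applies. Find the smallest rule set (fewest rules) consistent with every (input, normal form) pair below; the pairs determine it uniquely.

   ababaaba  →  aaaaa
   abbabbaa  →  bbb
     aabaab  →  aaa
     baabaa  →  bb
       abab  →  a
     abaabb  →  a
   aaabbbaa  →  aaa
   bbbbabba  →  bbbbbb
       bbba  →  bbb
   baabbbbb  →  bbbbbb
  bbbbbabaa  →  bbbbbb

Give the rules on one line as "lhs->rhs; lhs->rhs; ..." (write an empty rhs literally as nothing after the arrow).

ab->; aba->aa; ba->b

  | ababaaba => aabaaba => aaaaba => aaaaa
  | abbabbaa => babbaa => bbbaa => bbba => bbb
  | aabaab => aaaab => aaa
  | baabaa => babaa => bbaa => bba => bb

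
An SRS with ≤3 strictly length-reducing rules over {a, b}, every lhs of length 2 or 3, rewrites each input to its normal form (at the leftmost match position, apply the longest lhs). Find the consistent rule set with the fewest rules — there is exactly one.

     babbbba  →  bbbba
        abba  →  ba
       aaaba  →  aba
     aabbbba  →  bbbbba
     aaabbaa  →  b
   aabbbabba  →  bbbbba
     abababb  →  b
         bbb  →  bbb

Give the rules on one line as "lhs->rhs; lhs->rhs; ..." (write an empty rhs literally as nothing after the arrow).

aa->; aab->bb; abb->b

  | babbbba => bbbba
  | abba => ba
  | aaaba => aba
  | aabbbba => bbbbba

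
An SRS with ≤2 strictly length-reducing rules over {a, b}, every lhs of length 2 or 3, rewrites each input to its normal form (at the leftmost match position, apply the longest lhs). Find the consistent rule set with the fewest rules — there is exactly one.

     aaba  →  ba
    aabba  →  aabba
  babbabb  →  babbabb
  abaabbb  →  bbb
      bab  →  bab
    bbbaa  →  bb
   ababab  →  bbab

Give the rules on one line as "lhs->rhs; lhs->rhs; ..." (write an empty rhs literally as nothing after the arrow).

aba->ba; baa->

  | aaba => aba => ba
  | aabba
  | babbabb
  | abaabbb => baabbb => bbb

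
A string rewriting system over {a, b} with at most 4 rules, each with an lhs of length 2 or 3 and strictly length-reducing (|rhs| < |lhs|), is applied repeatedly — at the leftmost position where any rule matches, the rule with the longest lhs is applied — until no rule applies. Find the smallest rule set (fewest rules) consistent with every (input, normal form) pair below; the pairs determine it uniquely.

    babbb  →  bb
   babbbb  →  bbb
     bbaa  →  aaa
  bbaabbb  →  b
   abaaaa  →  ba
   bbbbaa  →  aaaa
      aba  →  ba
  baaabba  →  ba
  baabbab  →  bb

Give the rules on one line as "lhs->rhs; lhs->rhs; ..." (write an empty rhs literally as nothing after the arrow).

  | babbb => bb
  | babbbb => bbb
  | bbaa => aaa
  | bbaabbb => aaabbb => aab => ab => b

ab->b; abb->; baa->ba; bba->aa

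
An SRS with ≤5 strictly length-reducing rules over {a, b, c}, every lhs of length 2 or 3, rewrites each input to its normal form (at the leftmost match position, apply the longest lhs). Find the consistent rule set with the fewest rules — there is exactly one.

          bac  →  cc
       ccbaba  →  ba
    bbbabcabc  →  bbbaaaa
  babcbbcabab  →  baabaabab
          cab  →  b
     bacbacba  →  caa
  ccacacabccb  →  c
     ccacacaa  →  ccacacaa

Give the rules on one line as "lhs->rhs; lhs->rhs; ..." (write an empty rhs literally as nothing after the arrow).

bac->cc; bc->a; cab->b; cb->

  | bac => cc
  | ccbaba => caba => ba
  | bbbabcabc => bbbaaabc => bbbaaaa
  | babcbbcabab => baabbcabab => baabaabab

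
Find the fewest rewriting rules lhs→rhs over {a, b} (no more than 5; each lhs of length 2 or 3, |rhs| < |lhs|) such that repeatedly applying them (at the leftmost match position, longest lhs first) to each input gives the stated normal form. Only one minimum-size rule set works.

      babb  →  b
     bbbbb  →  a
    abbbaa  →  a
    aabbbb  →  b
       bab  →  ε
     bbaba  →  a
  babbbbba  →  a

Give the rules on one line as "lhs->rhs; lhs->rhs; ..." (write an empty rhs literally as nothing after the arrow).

  | babb => abb => b
  | bbbbb => abbb => bb => a
  | abbbaa => bbaa => aaa => a
  | aabbbb => bbbb => abb => b

aa->; ab->; ba->a; bb->a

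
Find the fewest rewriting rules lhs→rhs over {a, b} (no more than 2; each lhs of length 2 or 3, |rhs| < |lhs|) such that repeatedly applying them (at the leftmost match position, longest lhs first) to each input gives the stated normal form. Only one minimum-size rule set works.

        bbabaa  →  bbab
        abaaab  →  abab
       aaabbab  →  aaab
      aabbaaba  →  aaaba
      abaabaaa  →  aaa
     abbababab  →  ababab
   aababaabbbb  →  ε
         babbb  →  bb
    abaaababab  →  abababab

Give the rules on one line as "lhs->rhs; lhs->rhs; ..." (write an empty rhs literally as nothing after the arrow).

  | bbabaa => bbab
  | abaaab => abab
  | aaabbab => aaab
  | aabbaaba => aaaba

abb->; baa->b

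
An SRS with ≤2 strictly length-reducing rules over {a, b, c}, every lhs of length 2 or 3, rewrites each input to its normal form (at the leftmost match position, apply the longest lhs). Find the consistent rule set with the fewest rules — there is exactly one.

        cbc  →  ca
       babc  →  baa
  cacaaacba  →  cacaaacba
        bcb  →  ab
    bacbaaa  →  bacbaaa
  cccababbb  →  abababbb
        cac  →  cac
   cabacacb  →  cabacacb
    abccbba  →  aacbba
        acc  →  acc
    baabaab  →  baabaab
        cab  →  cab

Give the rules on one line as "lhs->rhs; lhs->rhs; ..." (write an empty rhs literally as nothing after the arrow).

  | cbc => ca
  | babc => baa
  | cacaaacba
  | bcb => ab

bc->a; ccc->ab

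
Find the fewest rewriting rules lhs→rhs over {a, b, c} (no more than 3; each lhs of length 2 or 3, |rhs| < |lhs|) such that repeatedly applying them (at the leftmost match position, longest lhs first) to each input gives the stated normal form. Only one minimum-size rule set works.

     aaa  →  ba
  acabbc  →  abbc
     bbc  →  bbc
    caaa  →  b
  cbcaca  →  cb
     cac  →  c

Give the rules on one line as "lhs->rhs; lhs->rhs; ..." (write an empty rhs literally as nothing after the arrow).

aa->b; ca->

  | aaa => ba
  | acabbc => abbc
  | bbc
  | caaa => aa => b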